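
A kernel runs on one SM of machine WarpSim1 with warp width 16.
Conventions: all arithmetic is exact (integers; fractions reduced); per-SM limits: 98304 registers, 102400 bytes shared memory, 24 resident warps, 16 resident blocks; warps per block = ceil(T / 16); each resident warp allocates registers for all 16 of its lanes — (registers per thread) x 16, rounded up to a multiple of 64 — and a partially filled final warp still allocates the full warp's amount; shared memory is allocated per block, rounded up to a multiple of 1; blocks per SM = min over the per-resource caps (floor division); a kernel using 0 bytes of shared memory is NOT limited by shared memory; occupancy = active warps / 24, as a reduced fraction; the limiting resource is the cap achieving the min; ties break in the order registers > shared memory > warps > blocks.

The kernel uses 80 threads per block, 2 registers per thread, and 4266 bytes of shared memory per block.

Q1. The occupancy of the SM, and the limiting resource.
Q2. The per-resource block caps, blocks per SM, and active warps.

Answer: occupancy 5/6, limited by warps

registers: 307 blocks
shared memory: 24 blocks
warps: 4 blocks
blocks: 16 blocks

Answer: 4 blocks, 20 active warps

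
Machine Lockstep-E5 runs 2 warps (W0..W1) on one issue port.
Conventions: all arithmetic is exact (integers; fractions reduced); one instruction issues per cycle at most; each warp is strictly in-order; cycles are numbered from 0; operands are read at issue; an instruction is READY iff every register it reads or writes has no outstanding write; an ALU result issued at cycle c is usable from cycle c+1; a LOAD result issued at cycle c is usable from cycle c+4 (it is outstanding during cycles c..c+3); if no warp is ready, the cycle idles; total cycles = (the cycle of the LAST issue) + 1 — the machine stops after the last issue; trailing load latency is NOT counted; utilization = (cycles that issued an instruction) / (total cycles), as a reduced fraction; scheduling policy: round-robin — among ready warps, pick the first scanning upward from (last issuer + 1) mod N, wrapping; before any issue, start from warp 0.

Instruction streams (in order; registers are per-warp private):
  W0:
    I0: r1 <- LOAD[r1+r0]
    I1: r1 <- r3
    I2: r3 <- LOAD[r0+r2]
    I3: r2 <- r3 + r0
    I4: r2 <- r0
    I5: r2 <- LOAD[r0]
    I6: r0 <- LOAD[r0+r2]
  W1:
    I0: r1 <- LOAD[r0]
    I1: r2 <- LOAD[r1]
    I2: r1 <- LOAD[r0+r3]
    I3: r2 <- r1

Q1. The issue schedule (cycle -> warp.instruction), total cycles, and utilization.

cycle 0: W0.I0
cycle 1: W1.I0
cycle 2: idle
cycle 3: idle
cycle 4: W0.I1
cycle 5: W1.I1
cycle 6: W0.I2
cycle 7: W1.I2
cycle 8: idle
cycle 9: idle
cycle 10: W0.I3
cycle 11: W1.I3
cycle 12: W0.I4
cycle 13: W0.I5
cycle 14: idle
cycle 15: idle
cycle 16: idle
cycle 17: W0.I6

Answer: 18 cycles, utilization 11/18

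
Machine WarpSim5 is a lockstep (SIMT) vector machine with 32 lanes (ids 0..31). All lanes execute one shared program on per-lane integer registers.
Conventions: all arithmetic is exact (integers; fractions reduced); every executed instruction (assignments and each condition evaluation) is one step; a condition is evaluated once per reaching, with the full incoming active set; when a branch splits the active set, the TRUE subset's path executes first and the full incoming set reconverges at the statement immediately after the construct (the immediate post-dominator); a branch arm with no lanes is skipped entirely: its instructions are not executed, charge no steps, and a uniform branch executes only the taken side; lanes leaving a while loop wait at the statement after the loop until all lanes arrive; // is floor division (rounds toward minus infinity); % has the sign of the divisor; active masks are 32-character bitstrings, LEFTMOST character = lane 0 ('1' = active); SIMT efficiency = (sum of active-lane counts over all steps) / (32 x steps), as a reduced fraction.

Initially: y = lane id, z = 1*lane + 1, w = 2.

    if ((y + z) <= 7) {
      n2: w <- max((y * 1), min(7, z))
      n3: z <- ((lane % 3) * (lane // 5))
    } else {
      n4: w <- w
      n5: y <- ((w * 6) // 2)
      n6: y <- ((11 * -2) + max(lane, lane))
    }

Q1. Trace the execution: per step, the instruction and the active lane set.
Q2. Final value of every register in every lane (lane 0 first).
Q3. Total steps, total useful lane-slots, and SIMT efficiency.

step 0: eval ((y + z) <= 7)          11111111111111111111111111111111
step 1: w <- max((y * 1), min(7, z)) 11110000000000000000000000000000
step 2: z <- ((lane % 3) * (lane // 5)) 11110000000000000000000000000000
step 3: w <- w                       00001111111111111111111111111111
step 4: y <- ((w * 6) // 2)          00001111111111111111111111111111
step 5: y <- ((11 * -2) + max(lane, lane)) 00001111111111111111111111111111

Answer: 6 steps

y: 0,1,2,3,-18,-17,-16,-15,-14,-13,-12,-11,-10,-9,-8,-7,-6,-5,-4,-3,-2,-1,0,1,2,3,4,5,6,7,8,9
z: 0,0,0,0,5,6,7,8,9,10,11,12,13,14,15,16,17,18,19,20,21,22,23,24,25,26,27,28,29,30,31,32
w: 1,2,3,4,2,2,2,2,2,2,2,2,2,2,2,2,2,2,2,2,2,2,2,2,2,2,2,2,2,2,2,2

steps = 6; useful = 124; efficiency = 124/192 = 31/48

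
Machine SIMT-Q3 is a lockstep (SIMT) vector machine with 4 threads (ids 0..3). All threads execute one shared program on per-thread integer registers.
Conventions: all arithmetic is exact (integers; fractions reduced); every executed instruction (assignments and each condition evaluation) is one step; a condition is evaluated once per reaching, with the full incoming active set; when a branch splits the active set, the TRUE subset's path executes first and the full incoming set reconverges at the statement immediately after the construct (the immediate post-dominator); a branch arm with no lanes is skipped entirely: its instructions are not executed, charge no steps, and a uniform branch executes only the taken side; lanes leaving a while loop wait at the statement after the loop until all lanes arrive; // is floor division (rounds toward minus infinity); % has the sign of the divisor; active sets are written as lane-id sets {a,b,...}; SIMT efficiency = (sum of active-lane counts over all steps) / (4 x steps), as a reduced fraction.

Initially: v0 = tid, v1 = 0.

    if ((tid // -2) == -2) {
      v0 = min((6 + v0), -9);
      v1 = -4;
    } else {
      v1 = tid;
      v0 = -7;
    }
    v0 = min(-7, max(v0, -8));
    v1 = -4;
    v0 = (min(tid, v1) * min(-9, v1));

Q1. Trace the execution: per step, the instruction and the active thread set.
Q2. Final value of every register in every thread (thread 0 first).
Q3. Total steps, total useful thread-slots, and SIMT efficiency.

step 0: eval ((tid // -2) == -2)     {0,1,2,3}
step 1: v0 <- min((6 + v0), -9)      {3}
step 2: v1 <- -4                     {3}
step 3: v1 <- tid                    {0,1,2}
step 4: v0 <- -7                     {0,1,2}
step 5: v0 <- min(-7, max(v0, -8))   {0,1,2,3}
step 6: v1 <- -4                     {0,1,2,3}
step 7: v0 <- (min(tid, v1) * min(-9, v1)) {0,1,2,3}

Answer: 8 steps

v0: 36,36,36,36
v1: -4,-4,-4,-4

steps = 8; useful = 24; efficiency = 24/32 = 3/4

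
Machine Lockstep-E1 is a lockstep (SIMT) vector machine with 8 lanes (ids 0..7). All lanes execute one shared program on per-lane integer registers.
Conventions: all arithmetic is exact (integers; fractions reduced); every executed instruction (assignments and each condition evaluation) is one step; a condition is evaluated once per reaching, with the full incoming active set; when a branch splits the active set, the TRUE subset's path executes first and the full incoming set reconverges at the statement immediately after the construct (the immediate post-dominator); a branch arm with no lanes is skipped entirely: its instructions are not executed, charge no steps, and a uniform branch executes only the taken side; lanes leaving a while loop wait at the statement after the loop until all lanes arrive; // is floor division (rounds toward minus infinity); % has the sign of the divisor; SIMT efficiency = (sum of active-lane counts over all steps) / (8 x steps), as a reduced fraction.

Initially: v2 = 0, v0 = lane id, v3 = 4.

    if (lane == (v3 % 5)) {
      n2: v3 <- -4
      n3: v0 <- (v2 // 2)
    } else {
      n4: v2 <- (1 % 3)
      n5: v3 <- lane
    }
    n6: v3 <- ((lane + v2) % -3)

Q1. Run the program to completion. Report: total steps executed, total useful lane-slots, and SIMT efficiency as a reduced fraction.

Answer: 6 steps, 32 useful, 2/3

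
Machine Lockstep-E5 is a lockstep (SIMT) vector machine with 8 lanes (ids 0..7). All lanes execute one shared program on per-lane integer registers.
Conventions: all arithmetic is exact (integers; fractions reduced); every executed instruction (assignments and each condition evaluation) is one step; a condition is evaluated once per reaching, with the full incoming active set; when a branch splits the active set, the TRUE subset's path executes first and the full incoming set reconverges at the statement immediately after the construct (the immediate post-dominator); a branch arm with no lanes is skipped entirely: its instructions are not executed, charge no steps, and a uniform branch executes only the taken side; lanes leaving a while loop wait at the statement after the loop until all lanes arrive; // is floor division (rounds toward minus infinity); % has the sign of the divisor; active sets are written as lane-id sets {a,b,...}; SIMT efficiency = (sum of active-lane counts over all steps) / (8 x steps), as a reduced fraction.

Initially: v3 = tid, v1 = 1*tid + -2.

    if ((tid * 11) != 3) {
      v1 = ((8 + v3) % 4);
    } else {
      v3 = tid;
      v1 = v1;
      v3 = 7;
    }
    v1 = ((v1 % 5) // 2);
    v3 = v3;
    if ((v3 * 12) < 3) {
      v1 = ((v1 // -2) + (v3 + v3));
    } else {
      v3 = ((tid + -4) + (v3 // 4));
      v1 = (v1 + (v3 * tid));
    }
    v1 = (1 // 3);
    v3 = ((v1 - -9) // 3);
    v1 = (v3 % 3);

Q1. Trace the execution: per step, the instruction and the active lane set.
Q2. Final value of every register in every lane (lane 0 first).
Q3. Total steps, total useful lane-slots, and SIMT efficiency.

step 0: eval ((tid * 11) != 3)       {0,1,2,3,4,5,6,7}
step 1: v1 <- ((8 + v3) % 4)         {0,1,2,3,4,5,6,7}
step 2: v1 <- ((v1 % 5) // 2)        {0,1,2,3,4,5,6,7}
step 3: v3 <- v3                     {0,1,2,3,4,5,6,7}
step 4: eval ((v3 * 12) < 3)         {0,1,2,3,4,5,6,7}
step 5: v1 <- ((v1 // -2) + (v3 + v3)) {0}
step 6: v3 <- ((tid + -4) + (v3 // 4)) {1,2,3,4,5,6,7}
step 7: v1 <- (v1 + (v3 * tid))      {1,2,3,4,5,6,7}
step 8: v1 <- (1 // 3)               {0,1,2,3,4,5,6,7}
step 9: v3 <- ((v1 - -9) // 3)       {0,1,2,3,4,5,6,7}
step 10: v1 <- (v3 % 3)               {0,1,2,3,4,5,6,7}

Answer: 11 steps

v3: 3,3,3,3,3,3,3,3
v1: 0,0,0,0,0,0,0,0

steps = 11; useful = 79; efficiency = 79/88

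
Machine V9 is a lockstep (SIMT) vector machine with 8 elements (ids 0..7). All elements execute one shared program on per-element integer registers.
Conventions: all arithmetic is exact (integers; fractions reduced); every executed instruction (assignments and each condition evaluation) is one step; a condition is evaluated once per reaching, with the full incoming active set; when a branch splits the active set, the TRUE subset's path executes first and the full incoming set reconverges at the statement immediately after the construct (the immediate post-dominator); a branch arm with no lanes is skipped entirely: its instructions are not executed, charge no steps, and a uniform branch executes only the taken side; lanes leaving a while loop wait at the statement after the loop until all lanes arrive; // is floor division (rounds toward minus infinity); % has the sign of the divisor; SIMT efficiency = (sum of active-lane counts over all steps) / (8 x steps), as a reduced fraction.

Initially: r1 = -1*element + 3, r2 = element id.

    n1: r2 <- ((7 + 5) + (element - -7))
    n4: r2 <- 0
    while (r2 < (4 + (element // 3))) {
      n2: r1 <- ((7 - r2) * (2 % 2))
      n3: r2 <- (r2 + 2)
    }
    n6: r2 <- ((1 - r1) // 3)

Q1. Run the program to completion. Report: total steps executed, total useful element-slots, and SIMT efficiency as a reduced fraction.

Answer: 13 steps, 95 useful, 95/104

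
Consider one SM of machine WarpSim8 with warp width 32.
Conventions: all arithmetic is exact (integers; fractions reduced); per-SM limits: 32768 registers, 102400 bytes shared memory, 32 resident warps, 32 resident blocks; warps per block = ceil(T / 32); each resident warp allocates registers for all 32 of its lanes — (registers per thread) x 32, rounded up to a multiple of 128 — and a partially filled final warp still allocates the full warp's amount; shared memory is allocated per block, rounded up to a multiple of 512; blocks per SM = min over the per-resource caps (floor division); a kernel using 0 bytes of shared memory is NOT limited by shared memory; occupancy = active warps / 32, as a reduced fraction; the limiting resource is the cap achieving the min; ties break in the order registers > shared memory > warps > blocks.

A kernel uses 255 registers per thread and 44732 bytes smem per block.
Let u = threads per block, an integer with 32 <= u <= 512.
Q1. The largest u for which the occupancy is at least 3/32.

Answer: u = 128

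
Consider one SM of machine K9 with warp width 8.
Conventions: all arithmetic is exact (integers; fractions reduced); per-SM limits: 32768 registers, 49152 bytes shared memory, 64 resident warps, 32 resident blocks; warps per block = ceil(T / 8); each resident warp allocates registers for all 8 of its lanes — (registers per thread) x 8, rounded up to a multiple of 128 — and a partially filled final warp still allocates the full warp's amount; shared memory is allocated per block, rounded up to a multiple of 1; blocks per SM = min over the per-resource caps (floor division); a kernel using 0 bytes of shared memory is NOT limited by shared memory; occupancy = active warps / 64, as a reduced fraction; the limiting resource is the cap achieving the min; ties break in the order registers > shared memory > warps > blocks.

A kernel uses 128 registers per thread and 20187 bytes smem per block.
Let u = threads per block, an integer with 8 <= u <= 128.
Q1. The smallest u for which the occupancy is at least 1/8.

Answer: u = 25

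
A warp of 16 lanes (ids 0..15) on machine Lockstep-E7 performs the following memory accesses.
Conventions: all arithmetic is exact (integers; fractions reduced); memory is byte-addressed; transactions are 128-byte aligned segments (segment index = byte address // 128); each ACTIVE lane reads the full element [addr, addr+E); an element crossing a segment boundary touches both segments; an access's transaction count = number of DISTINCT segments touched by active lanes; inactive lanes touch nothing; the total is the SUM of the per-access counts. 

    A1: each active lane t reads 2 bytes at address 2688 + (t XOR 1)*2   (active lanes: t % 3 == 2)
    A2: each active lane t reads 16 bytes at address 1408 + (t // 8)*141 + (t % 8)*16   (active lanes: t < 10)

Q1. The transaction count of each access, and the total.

A1: 1 transaction
A2: 2 transactions

Answer: 1,2; total 3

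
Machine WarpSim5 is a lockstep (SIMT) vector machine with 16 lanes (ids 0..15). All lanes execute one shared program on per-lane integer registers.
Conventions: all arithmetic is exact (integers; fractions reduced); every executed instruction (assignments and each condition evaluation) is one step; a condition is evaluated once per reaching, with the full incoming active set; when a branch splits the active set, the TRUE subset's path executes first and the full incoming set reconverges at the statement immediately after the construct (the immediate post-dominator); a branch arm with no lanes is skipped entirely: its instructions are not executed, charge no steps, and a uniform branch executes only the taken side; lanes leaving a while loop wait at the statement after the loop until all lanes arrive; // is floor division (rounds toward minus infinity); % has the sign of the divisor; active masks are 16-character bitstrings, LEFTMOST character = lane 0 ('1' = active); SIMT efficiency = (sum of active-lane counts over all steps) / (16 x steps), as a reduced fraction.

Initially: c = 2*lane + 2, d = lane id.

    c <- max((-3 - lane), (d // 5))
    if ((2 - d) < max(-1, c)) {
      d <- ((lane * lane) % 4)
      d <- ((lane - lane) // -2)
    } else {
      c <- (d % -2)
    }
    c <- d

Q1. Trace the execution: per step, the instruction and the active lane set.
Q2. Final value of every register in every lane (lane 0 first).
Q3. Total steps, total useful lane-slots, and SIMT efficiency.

step 0: c <- max((-3 - lane), (d // 5)) 1111111111111111
step 1: eval ((2 - d) < max(-1, c))  1111111111111111
step 2: d <- ((lane * lane) % 4)     0001111111111111
step 3: d <- ((lane - lane) // -2)   0001111111111111
step 4: c <- (d % -2)                1110000000000000
step 5: c <- d                       1111111111111111

Answer: 6 steps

c: 0,1,2,0,0,0,0,0,0,0,0,0,0,0,0,0
d: 0,1,2,0,0,0,0,0,0,0,0,0,0,0,0,0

steps = 6; useful = 77; efficiency = 77/96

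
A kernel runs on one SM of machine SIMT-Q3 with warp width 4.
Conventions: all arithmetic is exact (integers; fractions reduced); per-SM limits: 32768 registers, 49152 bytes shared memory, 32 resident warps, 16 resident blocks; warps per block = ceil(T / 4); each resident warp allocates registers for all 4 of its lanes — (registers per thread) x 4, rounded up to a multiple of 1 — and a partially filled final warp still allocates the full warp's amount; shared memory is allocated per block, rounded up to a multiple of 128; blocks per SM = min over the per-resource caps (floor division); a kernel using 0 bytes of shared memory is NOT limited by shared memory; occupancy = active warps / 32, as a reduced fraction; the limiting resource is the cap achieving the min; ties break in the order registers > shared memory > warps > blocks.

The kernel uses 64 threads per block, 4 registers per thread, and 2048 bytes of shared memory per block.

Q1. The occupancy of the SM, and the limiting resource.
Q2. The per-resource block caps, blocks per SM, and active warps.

Answer: occupancy 1, limited by warps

registers: 128 blocks
shared memory: 24 blocks
warps: 2 blocks
blocks: 16 blocks

Answer: 2 blocks, 32 active warps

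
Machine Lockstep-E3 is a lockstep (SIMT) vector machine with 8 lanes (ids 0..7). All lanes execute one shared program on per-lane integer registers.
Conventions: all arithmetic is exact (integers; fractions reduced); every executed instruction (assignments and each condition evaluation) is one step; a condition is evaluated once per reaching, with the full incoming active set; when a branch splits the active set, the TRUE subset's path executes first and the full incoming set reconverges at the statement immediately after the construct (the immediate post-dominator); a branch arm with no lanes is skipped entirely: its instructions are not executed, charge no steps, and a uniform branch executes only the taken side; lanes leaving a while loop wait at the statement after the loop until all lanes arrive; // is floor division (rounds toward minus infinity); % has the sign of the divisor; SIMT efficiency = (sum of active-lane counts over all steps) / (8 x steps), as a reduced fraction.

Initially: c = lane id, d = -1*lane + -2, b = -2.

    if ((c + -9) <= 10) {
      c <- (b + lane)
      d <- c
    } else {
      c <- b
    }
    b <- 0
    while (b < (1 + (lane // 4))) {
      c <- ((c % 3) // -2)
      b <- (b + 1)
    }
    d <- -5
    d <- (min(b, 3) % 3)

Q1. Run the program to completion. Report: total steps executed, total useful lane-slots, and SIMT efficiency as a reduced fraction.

Answer: 13 steps, 92 useful, 23/26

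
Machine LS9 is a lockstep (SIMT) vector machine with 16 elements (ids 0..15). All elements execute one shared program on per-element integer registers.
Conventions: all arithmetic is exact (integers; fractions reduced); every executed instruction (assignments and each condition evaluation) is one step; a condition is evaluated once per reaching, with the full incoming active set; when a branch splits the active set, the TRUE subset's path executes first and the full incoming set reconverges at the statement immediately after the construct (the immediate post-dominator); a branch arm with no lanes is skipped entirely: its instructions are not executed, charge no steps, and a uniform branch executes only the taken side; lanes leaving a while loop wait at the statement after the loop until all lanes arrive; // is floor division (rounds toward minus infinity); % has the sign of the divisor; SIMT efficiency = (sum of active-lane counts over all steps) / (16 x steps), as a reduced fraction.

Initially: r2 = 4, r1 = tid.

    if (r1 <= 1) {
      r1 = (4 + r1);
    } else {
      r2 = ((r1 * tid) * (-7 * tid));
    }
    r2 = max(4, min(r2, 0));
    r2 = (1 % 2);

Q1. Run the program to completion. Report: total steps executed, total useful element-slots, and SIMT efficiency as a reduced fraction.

Answer: 5 steps, 64 useful, 4/5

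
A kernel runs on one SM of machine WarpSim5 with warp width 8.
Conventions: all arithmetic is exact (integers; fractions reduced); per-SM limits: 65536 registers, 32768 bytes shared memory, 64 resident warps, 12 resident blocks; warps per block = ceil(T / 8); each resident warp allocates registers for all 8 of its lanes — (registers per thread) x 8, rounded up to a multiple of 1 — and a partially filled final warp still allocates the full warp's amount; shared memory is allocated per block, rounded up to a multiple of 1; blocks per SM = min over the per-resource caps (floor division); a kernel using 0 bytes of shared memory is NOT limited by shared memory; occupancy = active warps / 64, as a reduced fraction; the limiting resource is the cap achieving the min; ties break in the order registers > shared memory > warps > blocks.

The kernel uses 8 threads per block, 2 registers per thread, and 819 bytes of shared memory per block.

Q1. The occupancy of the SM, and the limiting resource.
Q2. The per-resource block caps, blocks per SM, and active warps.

Answer: occupancy 3/16, limited by blocks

registers: 4096 blocks
shared memory: 40 blocks
warps: 64 blocks
blocks: 12 blocks

Answer: 12 blocks, 12 active warps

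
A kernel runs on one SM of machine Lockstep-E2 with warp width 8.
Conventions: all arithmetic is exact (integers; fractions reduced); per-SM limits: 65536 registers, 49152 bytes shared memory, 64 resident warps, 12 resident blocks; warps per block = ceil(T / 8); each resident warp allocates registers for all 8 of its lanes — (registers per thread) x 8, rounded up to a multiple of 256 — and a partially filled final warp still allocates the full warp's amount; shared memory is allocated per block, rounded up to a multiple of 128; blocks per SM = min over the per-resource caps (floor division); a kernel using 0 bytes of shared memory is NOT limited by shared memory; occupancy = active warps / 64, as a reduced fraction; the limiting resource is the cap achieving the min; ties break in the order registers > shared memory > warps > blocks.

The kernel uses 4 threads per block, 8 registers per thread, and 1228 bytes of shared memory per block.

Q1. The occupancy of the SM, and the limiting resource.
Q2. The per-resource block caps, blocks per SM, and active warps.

Answer: occupancy 3/16, limited by blocks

registers: 256 blocks
shared memory: 38 blocks
warps: 64 blocks
blocks: 12 blocks

Answer: 12 blocks, 12 active warps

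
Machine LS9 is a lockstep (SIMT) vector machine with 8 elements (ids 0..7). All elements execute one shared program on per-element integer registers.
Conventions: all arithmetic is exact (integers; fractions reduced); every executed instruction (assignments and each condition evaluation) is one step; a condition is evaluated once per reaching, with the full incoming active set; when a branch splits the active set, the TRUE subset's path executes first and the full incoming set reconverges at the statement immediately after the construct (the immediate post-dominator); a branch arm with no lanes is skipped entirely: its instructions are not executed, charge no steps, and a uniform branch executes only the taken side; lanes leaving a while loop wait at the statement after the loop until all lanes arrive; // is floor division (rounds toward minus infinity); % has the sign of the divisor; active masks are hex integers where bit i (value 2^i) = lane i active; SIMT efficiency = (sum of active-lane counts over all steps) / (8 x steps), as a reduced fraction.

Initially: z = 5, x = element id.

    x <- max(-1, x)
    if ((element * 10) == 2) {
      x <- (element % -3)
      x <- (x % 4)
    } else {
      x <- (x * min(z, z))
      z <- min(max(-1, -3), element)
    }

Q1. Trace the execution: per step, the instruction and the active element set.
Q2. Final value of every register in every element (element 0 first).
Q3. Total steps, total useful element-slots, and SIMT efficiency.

step 0: x <- max(-1, x)              0xff
step 1: eval ((element * 10) == 2)   0xff
step 2: x <- (x * min(z, z))         0xff
step 3: z <- min(max(-1, -3), element) 0xff

Answer: 4 steps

z: -1,-1,-1,-1,-1,-1,-1,-1
x: 0,5,10,15,20,25,30,35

steps = 4; useful = 32; efficiency = 32/32 = 1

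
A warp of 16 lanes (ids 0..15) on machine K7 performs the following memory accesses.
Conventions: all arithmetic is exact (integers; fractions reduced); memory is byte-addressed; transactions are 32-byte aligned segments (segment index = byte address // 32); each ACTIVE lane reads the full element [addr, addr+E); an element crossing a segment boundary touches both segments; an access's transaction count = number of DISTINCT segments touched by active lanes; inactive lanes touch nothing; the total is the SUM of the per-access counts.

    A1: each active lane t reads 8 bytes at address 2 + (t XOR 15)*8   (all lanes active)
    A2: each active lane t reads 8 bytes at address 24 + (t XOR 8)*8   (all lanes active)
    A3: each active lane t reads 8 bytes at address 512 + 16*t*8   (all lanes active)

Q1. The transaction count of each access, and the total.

A1: 5 transactions
A2: 5 transactions
A3: 16 transactions

Answer: 5,5,16; total 26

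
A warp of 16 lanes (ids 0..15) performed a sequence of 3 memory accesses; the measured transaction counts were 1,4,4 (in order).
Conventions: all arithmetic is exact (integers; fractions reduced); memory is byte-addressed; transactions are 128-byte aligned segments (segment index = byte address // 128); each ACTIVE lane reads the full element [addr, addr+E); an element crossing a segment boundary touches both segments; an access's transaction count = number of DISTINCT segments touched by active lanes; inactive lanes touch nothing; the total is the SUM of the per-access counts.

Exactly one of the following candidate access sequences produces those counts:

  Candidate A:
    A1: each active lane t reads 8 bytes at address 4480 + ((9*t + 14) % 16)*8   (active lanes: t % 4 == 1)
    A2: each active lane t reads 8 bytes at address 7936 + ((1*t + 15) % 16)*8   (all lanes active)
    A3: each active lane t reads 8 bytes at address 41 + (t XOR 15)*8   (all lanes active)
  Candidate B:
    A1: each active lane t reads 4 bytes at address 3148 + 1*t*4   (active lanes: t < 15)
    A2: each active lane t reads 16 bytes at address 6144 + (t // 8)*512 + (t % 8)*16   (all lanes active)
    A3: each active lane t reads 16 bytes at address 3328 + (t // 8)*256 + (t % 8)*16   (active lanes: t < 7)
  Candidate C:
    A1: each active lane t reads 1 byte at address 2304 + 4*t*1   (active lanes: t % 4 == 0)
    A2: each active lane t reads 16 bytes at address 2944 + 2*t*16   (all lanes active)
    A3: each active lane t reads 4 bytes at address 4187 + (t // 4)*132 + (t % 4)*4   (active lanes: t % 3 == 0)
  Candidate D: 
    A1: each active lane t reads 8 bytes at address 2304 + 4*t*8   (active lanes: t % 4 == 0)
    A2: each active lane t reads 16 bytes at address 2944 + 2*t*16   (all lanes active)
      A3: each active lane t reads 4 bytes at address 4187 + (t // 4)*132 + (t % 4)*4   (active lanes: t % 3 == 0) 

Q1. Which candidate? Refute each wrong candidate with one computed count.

A: A2 gives 1 transaction, not 4
B: A1 gives 2 transactions, not 1
D: A1 gives 4 transactions, not 1
C: all counts match (1,4,4)

Answer: C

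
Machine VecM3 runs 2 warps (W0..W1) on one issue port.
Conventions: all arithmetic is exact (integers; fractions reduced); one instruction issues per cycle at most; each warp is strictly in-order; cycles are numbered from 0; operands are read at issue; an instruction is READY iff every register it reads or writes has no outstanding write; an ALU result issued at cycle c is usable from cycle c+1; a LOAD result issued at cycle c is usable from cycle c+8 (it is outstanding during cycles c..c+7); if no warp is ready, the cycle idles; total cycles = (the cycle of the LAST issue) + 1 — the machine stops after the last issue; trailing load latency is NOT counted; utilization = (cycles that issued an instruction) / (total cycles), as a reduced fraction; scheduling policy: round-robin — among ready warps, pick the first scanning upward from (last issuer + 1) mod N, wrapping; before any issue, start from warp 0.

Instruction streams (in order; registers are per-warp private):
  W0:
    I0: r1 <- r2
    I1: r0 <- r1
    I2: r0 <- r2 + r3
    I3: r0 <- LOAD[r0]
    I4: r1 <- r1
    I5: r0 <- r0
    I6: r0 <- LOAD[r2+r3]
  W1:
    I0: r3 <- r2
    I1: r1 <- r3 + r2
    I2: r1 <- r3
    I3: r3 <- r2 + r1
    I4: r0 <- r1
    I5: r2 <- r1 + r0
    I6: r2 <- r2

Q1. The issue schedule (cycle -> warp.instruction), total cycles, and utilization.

cycle 0: W0.I0
cycle 1: W1.I0
cycle 2: W0.I1
cycle 3: W1.I1
cycle 4: W0.I2
cycle 5: W1.I2
cycle 6: W0.I3
cycle 7: W1.I3
cycle 8: W0.I4
cycle 9: W1.I4
cycle 10: W1.I5
cycle 11: W1.I6
cycle 12: idle
cycle 13: idle
cycle 14: W0.I5
cycle 15: W0.I6

Answer: 16 cycles, utilization 7/8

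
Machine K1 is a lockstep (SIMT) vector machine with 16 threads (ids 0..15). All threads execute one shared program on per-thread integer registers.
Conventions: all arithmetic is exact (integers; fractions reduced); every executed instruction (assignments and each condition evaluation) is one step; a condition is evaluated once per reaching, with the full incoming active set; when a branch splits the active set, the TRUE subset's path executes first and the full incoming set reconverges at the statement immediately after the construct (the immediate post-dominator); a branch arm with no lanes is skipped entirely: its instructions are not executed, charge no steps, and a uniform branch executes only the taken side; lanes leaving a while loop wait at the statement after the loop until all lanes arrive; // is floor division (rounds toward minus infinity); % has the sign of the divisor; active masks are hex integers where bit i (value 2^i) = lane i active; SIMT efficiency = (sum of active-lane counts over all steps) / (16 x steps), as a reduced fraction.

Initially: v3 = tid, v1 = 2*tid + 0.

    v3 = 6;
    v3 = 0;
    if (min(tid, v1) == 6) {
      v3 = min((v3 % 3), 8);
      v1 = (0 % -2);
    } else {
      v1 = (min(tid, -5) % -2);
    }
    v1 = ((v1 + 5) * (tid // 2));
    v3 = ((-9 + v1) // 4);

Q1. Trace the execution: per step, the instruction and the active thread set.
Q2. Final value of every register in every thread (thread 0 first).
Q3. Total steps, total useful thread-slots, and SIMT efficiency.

step 0: v3 <- 6                      0xffff
step 1: v3 <- 0                      0xffff
step 2: eval (min(tid, v1) == 6)     0xffff
step 3: v3 <- min((v3 % 3), 8)       0x0040
step 4: v1 <- (0 % -2)               0x0040
step 5: v1 <- (min(tid, -5) % -2)    0xffbf
step 6: v1 <- ((v1 + 5) * (tid // 2)) 0xffff
step 7: v3 <- ((-9 + v1) // 4)       0xffff

Answer: 8 steps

v3: -3,-3,-2,-2,-1,-1,1,0,1,1,2,2,3,3,4,4
v1: 0,0,4,4,8,8,15,12,16,16,20,20,24,24,28,28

steps = 8; useful = 97; efficiency = 97/128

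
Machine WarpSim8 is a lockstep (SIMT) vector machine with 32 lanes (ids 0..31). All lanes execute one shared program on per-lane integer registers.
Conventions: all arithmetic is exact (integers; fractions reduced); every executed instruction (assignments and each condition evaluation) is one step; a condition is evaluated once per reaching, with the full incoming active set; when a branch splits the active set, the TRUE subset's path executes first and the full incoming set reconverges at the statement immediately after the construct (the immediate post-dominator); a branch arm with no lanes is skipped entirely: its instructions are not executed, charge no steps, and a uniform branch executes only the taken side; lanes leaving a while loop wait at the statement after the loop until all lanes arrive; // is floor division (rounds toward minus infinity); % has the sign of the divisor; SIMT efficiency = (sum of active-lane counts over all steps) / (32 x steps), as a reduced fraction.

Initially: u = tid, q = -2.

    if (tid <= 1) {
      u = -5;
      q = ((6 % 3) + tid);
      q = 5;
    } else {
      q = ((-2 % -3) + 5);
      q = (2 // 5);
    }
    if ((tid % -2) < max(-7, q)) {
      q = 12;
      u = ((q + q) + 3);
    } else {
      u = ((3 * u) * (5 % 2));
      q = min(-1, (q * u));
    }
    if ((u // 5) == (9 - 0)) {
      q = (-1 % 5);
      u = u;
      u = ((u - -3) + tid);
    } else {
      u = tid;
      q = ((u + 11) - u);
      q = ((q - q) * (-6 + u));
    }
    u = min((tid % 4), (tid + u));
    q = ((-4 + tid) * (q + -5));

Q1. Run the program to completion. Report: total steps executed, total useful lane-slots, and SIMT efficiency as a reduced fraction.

Answer: 20 steps, 386 useful, 193/320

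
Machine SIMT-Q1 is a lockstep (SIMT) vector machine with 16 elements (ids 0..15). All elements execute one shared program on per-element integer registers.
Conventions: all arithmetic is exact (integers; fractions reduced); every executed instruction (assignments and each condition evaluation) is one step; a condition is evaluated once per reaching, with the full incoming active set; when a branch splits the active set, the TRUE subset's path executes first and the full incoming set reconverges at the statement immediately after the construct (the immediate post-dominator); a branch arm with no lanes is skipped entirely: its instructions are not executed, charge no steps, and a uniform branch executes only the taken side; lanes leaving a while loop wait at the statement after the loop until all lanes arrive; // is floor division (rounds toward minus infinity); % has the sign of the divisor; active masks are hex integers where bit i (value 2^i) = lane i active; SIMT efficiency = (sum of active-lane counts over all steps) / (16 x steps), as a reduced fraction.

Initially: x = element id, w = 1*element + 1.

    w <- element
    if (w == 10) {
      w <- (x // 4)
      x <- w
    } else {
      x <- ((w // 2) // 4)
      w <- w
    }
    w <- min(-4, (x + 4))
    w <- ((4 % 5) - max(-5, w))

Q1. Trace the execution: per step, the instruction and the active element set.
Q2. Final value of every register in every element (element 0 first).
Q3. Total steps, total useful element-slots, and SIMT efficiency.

step 0: w <- element                 0xffff
step 1: eval (w == 10)               0xffff
step 2: w <- (x // 4)                0x0400
step 3: x <- w                       0x0400
step 4: x <- ((w // 2) // 4)         0xfbff
step 5: w <- w                       0xfbff
step 6: w <- min(-4, (x + 4))        0xffff
step 7: w <- ((4 % 5) - max(-5, w))  0xffff

Answer: 8 steps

x: 0,0,0,0,0,0,0,0,1,1,2,1,1,1,1,1
w: 8,8,8,8,8,8,8,8,8,8,8,8,8,8,8,8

steps = 8; useful = 96; efficiency = 96/128 = 3/4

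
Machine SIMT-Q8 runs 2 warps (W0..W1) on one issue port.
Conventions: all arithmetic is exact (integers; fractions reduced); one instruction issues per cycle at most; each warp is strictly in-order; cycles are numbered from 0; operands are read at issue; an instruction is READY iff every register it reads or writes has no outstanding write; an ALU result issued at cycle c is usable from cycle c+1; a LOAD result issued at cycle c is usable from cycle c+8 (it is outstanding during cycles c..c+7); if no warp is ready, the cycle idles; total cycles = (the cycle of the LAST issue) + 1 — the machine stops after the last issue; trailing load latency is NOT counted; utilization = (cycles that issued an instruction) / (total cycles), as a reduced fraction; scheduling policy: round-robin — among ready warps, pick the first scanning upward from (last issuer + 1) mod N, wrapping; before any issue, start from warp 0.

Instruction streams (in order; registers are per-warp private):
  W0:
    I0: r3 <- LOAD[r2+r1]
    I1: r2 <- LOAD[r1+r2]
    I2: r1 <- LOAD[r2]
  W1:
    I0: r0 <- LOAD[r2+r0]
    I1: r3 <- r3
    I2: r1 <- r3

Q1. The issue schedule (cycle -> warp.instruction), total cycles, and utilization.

cycle 0: W0.I0
cycle 1: W1.I0
cycle 2: W0.I1
cycle 3: W1.I1
cycle 4: W1.I2
cycle 5: idle
cycle 6: idle
cycle 7: idle
cycle 8: idle
cycle 9: idle
cycle 10: W0.I2

Answer: 11 cycles, utilization 6/11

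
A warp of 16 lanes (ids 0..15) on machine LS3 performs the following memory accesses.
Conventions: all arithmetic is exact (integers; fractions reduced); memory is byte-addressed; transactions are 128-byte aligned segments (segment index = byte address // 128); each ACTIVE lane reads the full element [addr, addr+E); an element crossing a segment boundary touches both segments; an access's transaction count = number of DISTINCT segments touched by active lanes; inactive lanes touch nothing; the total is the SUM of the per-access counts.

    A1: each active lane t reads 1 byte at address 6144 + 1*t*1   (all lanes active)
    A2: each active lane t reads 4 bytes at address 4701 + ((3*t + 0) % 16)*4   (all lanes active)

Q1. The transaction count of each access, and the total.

A1: 1 transaction
A2: 2 transactions

Answer: 1,2; total 3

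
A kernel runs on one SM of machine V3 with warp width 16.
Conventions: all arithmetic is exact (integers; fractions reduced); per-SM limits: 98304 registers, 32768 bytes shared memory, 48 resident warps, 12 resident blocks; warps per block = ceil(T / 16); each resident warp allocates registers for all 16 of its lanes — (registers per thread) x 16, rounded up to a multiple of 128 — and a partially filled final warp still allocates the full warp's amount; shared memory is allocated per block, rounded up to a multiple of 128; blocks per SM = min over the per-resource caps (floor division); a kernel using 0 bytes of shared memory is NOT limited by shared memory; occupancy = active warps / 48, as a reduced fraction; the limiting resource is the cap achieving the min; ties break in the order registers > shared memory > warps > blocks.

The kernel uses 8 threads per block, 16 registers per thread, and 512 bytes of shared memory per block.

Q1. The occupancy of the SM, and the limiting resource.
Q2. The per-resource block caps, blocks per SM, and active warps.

Answer: occupancy 1/4, limited by blocks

registers: 384 blocks
shared memory: 64 blocks
warps: 48 blocks
blocks: 12 blocks

Answer: 12 blocks, 12 active warps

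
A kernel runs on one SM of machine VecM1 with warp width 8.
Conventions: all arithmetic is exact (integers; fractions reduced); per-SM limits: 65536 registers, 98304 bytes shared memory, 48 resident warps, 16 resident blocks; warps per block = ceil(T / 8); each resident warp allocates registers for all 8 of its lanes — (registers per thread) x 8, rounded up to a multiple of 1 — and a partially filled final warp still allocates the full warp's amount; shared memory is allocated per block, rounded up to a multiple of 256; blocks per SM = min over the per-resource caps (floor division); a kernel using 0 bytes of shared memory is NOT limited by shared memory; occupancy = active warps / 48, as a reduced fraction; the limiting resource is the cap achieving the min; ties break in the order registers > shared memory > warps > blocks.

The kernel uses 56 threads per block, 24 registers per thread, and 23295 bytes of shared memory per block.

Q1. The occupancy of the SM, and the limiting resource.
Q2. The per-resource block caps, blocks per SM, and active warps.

Answer: occupancy 7/12, limited by shared memory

registers: 48 blocks
shared memory: 4 blocks
warps: 6 blocks
blocks: 16 blocks

Answer: 4 blocks, 28 active warps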